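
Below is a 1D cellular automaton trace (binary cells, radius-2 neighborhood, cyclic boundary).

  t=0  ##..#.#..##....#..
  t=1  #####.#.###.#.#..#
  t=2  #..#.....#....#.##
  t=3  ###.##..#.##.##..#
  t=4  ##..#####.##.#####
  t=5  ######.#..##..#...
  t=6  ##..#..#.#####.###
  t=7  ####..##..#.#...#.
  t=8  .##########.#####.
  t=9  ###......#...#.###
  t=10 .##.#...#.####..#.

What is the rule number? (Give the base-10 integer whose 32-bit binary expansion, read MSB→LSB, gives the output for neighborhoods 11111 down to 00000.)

1382019564

  nb #####: next=.  (t=1,i=1, bit31=0)
  nb ####.: next=#  (t=1,i=3, bit30=1)
  nb ###.#: next=.  (t=1,i=4, bit29=0)
  nb ###..: next=#  (t=2,i=0, bit28=1)
  nb ##.##: next=.  (t=3,i=3, bit27=0)
  nb ##.#.: next=.  (t=1,i=5, bit26=0)
  nb ##..#: next=#  (t=0,i=2, bit25=1)
  nb ##...: next=.  (t=0,i=11, bit24=0)
  nb #.###: next=.  (t=1,i=8, bit23=0)
  nb #.##.: next=#  (t=3,i=4, bit22=1)
  nb #.#.#: next=.  (t=1,i=6, bit21=0)
  nb #.#..: next=#  (t=0,i=6, bit20=1)
  nb #..##: next=#  (t=0,i=8, bit19=1)
  nb #..#.: next=#  (t=0,i=3, bit18=1)
  nb #...#: next=#  (t=5,i=16, bit17=1)
  nb #....: next=#  (t=0,i=12, bit16=1)
  nb .####: next=#  (t=1,i=0, bit15=1)
  nb .###.: next=#  (t=1,i=9, bit14=1)
  nb .##.#: next=#  (t=3,i=11, bit13=1)
  nb .##..: next=#  (t=0,i=1, bit12=1)
  nb .#.##: next=.  (t=1,i=7, bit11=0)
  nb .#.#.: next=.  (t=0,i=5, bit10=0)
  nb .#..#: next=.  (t=0,i=7, bit9=0)
  nb .#...: next=#  (t=2,i=4, bit8=1)
  nb ..###: next=#  (t=1,i=17, bit7=1)
  nb ..##.: next=#  (t=0,i=0, bit6=1)
  nb ..#.#: next=#  (t=0,i=4, bit5=1)
  nb ..#..: next=.  (t=0,i=15, bit4=0)
  nb ...##: next=#  (t=5,i=17, bit3=1)
  nb ...#.: next=#  (t=0,i=14, bit2=1)
  nb ....#: next=.  (t=0,i=13, bit1=0)
  nb .....: next=.  (t=2,i=6, bit0=0)
  bits 01010010010111111111000111101100 = 1382019564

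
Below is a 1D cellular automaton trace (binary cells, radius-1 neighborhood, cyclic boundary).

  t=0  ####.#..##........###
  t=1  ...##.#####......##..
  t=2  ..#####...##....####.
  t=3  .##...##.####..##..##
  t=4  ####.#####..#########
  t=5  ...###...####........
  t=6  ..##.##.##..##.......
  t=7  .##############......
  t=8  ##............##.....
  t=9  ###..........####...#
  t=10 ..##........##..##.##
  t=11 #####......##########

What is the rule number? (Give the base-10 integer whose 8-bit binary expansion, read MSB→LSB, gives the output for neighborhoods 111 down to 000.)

  ### -> .   bit 7 = 0  t=0,i=0
  ##. -> #   bit 6 = 1  t=0,i=3
  #.# -> #   bit 5 = 1  t=0,i=4
  #.. -> #   bit 4 = 1  t=0,i=6
  .## -> #   bit 3 = 1  t=0,i=8
  .#. -> .   bit 2 = 0  t=0,i=5
  ..# -> #   bit 1 = 1  t=0,i=7
  ... -> .   bit 0 = 0  t=0,i=11
  bits 01111010 = 122

122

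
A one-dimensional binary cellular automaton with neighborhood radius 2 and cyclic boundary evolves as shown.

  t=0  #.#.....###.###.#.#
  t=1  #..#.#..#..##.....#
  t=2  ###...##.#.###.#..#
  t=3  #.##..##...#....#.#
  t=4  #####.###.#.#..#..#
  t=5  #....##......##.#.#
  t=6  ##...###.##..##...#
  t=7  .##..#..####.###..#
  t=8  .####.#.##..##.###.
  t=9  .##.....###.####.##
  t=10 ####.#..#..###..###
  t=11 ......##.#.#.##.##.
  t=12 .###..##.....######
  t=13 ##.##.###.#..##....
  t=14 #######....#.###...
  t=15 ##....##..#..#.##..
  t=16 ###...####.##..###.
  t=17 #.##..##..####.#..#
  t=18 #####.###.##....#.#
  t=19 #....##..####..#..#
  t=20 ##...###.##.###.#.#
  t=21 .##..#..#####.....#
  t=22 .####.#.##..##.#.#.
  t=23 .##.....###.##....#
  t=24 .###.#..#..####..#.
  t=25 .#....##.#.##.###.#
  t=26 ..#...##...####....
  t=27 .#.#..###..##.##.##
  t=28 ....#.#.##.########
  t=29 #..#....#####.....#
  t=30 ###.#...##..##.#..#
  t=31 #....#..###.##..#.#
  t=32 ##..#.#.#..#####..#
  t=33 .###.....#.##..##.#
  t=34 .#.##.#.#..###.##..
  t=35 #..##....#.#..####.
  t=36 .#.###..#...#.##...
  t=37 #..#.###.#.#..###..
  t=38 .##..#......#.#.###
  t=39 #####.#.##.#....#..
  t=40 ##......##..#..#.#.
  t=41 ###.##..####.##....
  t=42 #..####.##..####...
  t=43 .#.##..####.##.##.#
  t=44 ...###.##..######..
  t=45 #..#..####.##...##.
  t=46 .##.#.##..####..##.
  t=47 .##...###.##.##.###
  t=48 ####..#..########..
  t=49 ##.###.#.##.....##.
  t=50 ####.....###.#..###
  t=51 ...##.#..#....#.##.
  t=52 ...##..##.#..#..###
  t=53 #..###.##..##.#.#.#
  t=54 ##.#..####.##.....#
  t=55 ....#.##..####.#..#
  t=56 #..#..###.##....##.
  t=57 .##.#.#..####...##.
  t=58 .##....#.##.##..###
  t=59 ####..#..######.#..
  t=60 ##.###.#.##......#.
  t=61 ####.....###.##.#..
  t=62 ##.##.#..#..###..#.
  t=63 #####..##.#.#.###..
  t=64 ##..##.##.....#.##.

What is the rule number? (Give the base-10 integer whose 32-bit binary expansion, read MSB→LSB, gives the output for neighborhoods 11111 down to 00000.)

465875909

  [31] ##### => .  t=4,i=1
  [30] ####. => .  t=2,i=1
  [29] ###.# => .  t=0,i=10
  [28] ###.. => #  t=2,i=2
  [27] ##.## => #  t=0,i=11
  [26] ##.#. => .  t=0,i=1
  [25] ##..# => #  t=1,i=1
  [24] ##... => #  t=1,i=13
  [23] #.### => #  t=0,i=12
  [22] #.##. => #  t=0,i=18
  [21] #.#.# => .  t=0,i=16
  [20] #.#.. => .  t=0,i=2
  [19] #..## => .  t=1,i=10
  [18] #..#. => #  t=1,i=2
  [17] #...# => .  t=2,i=4
  [16] #.... => .  t=0,i=4
  [15] .#### => #  t=2,i=0
  [14] .###. => .  t=0,i=9
  [13] .##.# => #  t=0,i=0
  [12] .##.. => #  t=1,i=0
  [11] .#.## => .  t=0,i=17
  [10] .#.#. => .  t=1,i=4
  [9] .#..# => #  t=1,i=6
  [8] .#... => #  t=0,i=3
  [7] ..### => #  t=0,i=8
  [6] ..##. => #  t=1,i=11
  [5] ..#.# => .  t=1,i=3
  [4] ..#.. => .  t=1,i=8
  [3] ...## => .  t=0,i=7
  [2] ...#. => #  t=3,i=10
  [1] ....# => .  t=0,i=6
  [0] ..... => #  t=0,i=5
  bits 00011011110001001011001111000101 = 465875909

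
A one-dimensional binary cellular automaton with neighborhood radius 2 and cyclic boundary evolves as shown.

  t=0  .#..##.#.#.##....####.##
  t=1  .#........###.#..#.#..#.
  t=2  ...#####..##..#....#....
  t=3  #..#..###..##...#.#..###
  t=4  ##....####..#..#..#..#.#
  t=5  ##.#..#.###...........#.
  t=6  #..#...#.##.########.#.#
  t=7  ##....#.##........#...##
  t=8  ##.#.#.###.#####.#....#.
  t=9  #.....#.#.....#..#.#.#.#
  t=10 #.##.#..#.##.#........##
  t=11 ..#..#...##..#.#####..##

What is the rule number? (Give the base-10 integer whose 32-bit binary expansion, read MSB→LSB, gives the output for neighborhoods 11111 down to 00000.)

1381062789

  [31] ##### => .  t=2,i=5
  [30] ####. => #  t=0,i=19
  [29] ###.# => .  t=0,i=20
  [28] ###.. => #  t=2,i=7
  [27] ##.## => .  t=0,i=21
  [26] ##.#. => .  t=0,i=0
  [25] ##..# => #  t=2,i=8
  [24] ##... => .  t=0,i=13
  [23] #.### => .  t=4,i=23
  [22] #.##. => #  t=0,i=11
  [21] #.#.# => .  t=0,i=7
  [20] #.#.. => #  t=0,i=1
  [19] #..## => .  t=0,i=3
  [18] #..#. => .  t=1,i=0
  [17] #...# => .  t=3,i=14
  [16] #.... => #  t=0,i=14
  [15] .#### => .  t=0,i=18
  [14] .###. => #  t=1,i=11
  [13] .##.# => .  t=0,i=5
  [12] .##.. => #  t=0,i=12
  [11] .#.## => #  t=0,i=10
  [10] .#.#. => .  t=0,i=8
  [9] .#..# => .  t=0,i=2
  [8] .#... => .  t=1,i=2
  [7] ..### => #  t=0,i=17
  [6] ..##. => .  t=0,i=4
  [5] ..#.# => .  t=1,i=17
  [4] ..#.. => .  t=1,i=1
  [3] ...## => .  t=0,i=16
  [2] ...#. => #  t=2,i=18
  [1] ....# => .  t=0,i=15
  [0] ..... => #  t=1,i=4
  bits 01010010010100010101100010000101 = 1381062789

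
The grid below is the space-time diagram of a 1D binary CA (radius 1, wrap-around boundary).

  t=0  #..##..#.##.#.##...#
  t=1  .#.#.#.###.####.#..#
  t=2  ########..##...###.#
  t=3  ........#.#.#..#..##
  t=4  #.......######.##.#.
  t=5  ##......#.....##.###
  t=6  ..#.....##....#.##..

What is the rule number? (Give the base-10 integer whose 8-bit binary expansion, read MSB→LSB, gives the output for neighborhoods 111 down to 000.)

  ### -> .   bit 7 = 0  t=1,i=8
  ##. -> .   bit 6 = 0  t=0,i=0
  #.# -> #   bit 5 = 1  t=0,i=8
  #.. -> #   bit 4 = 1  t=0,i=1
  .## -> #   bit 3 = 1  t=0,i=3
  .#. -> #   bit 2 = 1  t=0,i=7
  ..# -> .   bit 1 = 0  t=0,i=2
  ... -> .   bit 0 = 0  t=0,i=17
  bits 00111100 = 60

60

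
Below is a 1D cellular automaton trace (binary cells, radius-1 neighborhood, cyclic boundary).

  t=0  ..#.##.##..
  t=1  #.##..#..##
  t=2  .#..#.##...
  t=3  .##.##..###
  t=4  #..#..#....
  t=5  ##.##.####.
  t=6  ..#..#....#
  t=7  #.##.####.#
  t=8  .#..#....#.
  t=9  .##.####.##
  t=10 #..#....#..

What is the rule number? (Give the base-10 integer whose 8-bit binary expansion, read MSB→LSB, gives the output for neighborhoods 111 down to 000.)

  ###|.  b7=0 t=1,i=10
  ##.|.  b6=0 t=0,i=5
  #.#|#  b5=1 t=0,i=3
  #..|#  b4=1 t=0,i=9
  .##|.  b3=0 t=0,i=4
  .#.|#  b2=1 t=0,i=2
  ..#|.  b1=0 t=0,i=1
  ...|#  b0=1 t=0,i=0
  bits 00110101 = 53

53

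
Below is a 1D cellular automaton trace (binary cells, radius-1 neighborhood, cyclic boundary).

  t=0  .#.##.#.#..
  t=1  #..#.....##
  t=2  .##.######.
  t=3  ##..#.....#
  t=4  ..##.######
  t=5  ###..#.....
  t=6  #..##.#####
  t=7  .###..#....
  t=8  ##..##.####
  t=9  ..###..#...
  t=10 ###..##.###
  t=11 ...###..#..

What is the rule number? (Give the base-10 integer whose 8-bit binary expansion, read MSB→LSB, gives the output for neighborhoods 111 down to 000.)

  [7] ### => .  t=1,i=10
  [6] ##. => .  t=0,i=4
  [5] #.# => .  t=0,i=2
  [4] #.. => #  t=0,i=9
  [3] .## => #  t=0,i=3
  [2] .#. => .  t=0,i=1
  [1] ..# => #  t=0,i=0
  [0] ... => #  t=0,i=10
  bits 00011011 = 27

27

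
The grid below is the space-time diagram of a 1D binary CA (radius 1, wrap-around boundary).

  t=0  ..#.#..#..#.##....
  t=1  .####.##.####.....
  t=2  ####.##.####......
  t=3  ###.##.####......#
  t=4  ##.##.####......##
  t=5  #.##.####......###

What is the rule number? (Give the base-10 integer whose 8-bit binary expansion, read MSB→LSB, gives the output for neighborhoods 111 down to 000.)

  ### -> #   bit 7 = 1  t=1,i=2
  ##. -> .   bit 6 = 0  t=0,i=13
  #.# -> #   bit 5 = 1  t=0,i=3
  #.. -> .   bit 4 = 0  t=0,i=5
  .## -> #   bit 3 = 1  t=0,i=12
  .#. -> #   bit 2 = 1  t=0,i=2
  ..# -> #   bit 1 = 1  t=0,i=1
  ... -> .   bit 0 = 0  t=0,i=0
  bits 10101110 = 174

174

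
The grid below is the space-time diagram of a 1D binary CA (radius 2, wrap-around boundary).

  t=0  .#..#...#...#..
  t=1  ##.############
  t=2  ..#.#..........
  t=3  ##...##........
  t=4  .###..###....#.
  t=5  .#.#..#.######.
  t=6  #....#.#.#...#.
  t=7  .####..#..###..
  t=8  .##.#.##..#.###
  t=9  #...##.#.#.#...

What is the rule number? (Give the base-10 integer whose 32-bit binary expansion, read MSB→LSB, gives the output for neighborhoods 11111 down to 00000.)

  nb #####: next=.  (t=1,i=5, bit31=0)
  nb ####.: next=.  (t=1,i=0, bit30=0)
  nb ###.#: next=.  (t=1,i=1, bit29=0)
  nb ###..: next=#  (t=4,i=3, bit28=1)
  nb ##.##: next=#  (t=1,i=2, bit27=1)
  nb ##.#.: next=.  (t=8,i=3, bit26=0)
  nb ##..#: next=.  (t=4,i=4, bit25=0)
  nb ##...: next=#  (t=3,i=2, bit24=1)
  nb #.###: next=.  (t=1,i=3, bit23=0)
  nb #.##.: next=.  (t=8,i=1, bit22=0)
  nb #.#.#: next=#  (t=6,i=7, bit21=1)
  nb #.#..: next=.  (t=2,i=4, bit20=0)
  nb #..##: next=.  (t=4,i=0, bit19=0)
  nb #..#.: next=#  (t=0,i=3, bit18=1)
  nb #...#: next=#  (t=0,i=6, bit17=1)
  nb #....: next=#  (t=2,i=6, bit16=1)
  nb .####: next=#  (t=1,i=4, bit15=1)
  nb .###.: next=.  (t=4,i=2, bit14=0)
  nb .##.#: next=.  (t=8,i=2, bit13=0)
  nb .##..: next=#  (t=3,i=1, bit12=1)
  nb .#.##: next=#  (t=5,i=7, bit11=1)
  nb .#.#.: next=.  (t=2,i=3, bit10=0)
  nb .#..#: next=.  (t=0,i=2, bit9=0)
  nb .#...: next=#  (t=0,i=5, bit8=1)
  nb ..###: next=#  (t=4,i=1, bit7=1)
  nb ..##.: next=.  (t=3,i=0, bit6=0)
  nb ..#.#: next=.  (t=2,i=2, bit5=0)
  nb ..#..: next=#  (t=0,i=1, bit4=1)
  nb ...##: next=.  (t=3,i=4, bit3=0)
  nb ...#.: next=#  (t=0,i=0, bit2=1)
  nb ....#: next=#  (t=2,i=0, bit1=1)
  nb .....: next=.  (t=2,i=7, bit0=0)
  bits 00011001001001111001100110010110 = 422025622

422025622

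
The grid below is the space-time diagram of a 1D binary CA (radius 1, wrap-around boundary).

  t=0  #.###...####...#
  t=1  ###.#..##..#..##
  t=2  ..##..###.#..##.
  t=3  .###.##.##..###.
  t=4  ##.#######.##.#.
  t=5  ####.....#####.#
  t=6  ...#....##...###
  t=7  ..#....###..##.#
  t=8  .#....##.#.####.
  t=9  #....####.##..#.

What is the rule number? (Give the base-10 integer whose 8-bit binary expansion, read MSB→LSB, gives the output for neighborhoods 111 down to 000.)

106

  ### -> .   bit 7 = 0  t=0,i=3
  ##. -> #   bit 6 = 1  t=0,i=0
  #.# -> #   bit 5 = 1  t=0,i=1
  #.. -> .   bit 4 = 0  t=0,i=5
  .## -> #   bit 3 = 1  t=0,i=2
  .#. -> .   bit 2 = 0  t=1,i=4
  ..# -> #   bit 1 = 1  t=0,i=7
  ... -> .   bit 0 = 0  t=0,i=6
  bits 01101010 = 106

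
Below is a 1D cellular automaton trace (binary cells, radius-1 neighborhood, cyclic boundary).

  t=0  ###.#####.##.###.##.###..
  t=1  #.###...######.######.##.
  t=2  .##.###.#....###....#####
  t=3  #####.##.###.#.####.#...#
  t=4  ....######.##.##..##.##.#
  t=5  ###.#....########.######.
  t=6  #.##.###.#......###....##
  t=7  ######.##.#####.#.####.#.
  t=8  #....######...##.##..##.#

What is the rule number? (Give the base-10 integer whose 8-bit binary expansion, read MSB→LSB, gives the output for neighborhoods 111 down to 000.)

  ###|.  b7=0 t=0,i=1
  ##.|#  b6=1 t=0,i=2
  #.#|#  b5=1 t=0,i=3
  #..|#  b4=1 t=0,i=23
  .##|#  b3=1 t=0,i=0
  .#.|.  b2=0 t=1,i=0
  ..#|.  b1=0 t=0,i=24
  ...|#  b0=1 t=1,i=6
  bits 01111001 = 121

121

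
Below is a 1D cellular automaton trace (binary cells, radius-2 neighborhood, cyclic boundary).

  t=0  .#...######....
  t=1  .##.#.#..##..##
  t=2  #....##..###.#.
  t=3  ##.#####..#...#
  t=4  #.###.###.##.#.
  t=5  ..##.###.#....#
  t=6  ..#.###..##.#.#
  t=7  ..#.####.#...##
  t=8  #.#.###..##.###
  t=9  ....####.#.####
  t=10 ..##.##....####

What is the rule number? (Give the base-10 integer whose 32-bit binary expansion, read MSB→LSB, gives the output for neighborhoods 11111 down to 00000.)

1519441275

  ##### -> .   bit 31 = 0  t=0,i=7
  ####. -> #   bit 30 = 1  t=0,i=9
  ###.# -> .   bit 29 = 0  t=2,i=11
  ###.. -> #   bit 28 = 1  t=0,i=10
  ##.## -> #   bit 27 = 1  t=1,i=0
  ##.#. -> .   bit 26 = 0  t=1,i=3
  ##..# -> #   bit 25 = 1  t=1,i=11
  ##... -> .   bit 24 = 0  t=0,i=11
  #.### -> #   bit 23 = 1  t=3,i=3
  #.##. -> .   bit 22 = 0  t=1,i=1
  #.#.# -> .   bit 21 = 0  t=1,i=4
  #.#.. -> #   bit 20 = 1  t=1,i=6
  #..## -> .   bit 19 = 0  t=1,i=8
  #..#. -> .   bit 18 = 0  t=3,i=9
  #...# -> .   bit 17 = 0  t=0,i=3
  #.... -> .   bit 16 = 0  t=0,i=12
  .#### -> #   bit 15 = 1  t=0,i=6
  .###. -> #   bit 14 = 1  t=2,i=10
  .##.# -> .   bit 13 = 0  t=1,i=2
  .##.. -> #   bit 12 = 1  t=1,i=10
  .#.## -> .   bit 11 = 0  t=4,i=1
  .#.#. -> #   bit 10 = 1  t=1,i=5
  .#..# -> .   bit 9 = 0  t=1,i=7
  .#... -> #   bit 8 = 1  t=0,i=2
  ..### -> .   bit 7 = 0  t=0,i=5
  ..##. -> #   bit 6 = 1  t=1,i=9
  ..#.# -> #   bit 5 = 1  t=6,i=2
  ..#.. -> #   bit 4 = 1  t=0,i=1
  ...## -> #   bit 3 = 1  t=0,i=4
  ...#. -> .   bit 2 = 0  t=0,i=0
  ....# -> #   bit 1 = 1  t=0,i=14
  ..... -> #   bit 0 = 1  t=0,i=13
  bits 01011010100100001101010101111011 = 1519441275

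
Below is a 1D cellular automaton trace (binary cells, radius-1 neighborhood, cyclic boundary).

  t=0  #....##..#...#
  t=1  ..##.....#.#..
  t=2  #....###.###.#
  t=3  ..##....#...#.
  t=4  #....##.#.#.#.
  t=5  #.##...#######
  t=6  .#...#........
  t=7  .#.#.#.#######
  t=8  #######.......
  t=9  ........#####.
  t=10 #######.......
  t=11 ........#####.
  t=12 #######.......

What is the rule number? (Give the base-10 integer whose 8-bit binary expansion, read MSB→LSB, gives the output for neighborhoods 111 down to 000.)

  ###|.  b7=0 t=2,i=6
  ##.|.  b6=0 t=0,i=0
  #.#|#  b5=1 t=1,i=10
  #..|.  b4=0 t=0,i=1
  .##|.  b3=0 t=0,i=5
  .#.|#  b2=1 t=0,i=9
  ..#|.  b1=0 t=0,i=4
  ...|#  b0=1 t=0,i=2
  bits 00100101 = 37

37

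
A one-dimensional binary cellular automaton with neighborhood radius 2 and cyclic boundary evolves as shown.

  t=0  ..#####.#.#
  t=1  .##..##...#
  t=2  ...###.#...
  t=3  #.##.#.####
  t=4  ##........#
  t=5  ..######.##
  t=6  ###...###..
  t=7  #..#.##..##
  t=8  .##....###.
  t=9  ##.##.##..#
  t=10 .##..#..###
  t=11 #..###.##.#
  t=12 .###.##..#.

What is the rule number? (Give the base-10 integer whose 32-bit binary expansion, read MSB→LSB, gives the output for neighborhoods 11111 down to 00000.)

1797063129

  ##### -> .   bit 31 = 0  t=0,i=4
  ####. -> #   bit 30 = 1  t=0,i=5
  ###.# -> #   bit 29 = 1  t=0,i=6
  ###.. -> .   bit 28 = 0  t=4,i=1
  ##.## -> #   bit 27 = 1  t=3,i=1
  ##.#. -> .   bit 26 = 0  t=0,i=7
  ##..# -> #   bit 25 = 1  t=1,i=3
  ##... -> #   bit 24 = 1  t=1,i=7
  #.### -> .   bit 23 = 0  t=3,i=7
  #.##. -> .   bit 22 = 0  t=1,i=1
  #.#.# -> .   bit 21 = 0  t=0,i=8
  #.#.. -> #   bit 20 = 1  t=0,i=10
  #..## -> #   bit 19 = 1  t=0,i=1
  #..#. -> #   bit 18 = 1  t=7,i=2
  #...# -> .   bit 17 = 0  t=1,i=8
  #.... -> #   bit 16 = 1  t=2,i=9
  .#### -> .   bit 15 = 0  t=0,i=3
  .###. -> .   bit 14 = 0  t=2,i=4
  .##.# -> .   bit 13 = 0  t=3,i=3
  .##.. -> .   bit 12 = 0  t=1,i=2
  .#.## -> .   bit 11 = 0  t=1,i=0
  .#.#. -> .   bit 10 = 0  t=0,i=9
  .#..# -> .   bit 9 = 0  t=0,i=0
  .#... -> #   bit 8 = 1  t=2,i=8
  ..### -> #   bit 7 = 1  t=0,i=2
  ..##. -> #   bit 6 = 1  t=1,i=5
  ..#.# -> .   bit 5 = 0  t=1,i=10
  ..#.. -> #   bit 4 = 1  t=10,i=5
  ...## -> #   bit 3 = 1  t=2,i=2
  ...#. -> .   bit 2 = 0  t=1,i=9
  ....# -> .   bit 1 = 0  t=2,i=1
  ..... -> #   bit 0 = 1  t=2,i=0
  bits 01101011000111010000000111011001 = 1797063129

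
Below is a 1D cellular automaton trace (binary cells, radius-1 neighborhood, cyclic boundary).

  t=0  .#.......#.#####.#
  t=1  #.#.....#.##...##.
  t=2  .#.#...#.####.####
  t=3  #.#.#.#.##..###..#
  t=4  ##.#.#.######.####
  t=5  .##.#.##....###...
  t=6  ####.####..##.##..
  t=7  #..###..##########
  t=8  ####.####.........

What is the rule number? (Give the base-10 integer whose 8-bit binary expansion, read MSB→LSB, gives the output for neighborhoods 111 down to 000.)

122

  nb ###: next=.  (t=0,i=12, bit7=0)
  nb ##.: next=#  (t=0,i=15, bit6=1)
  nb #.#: next=#  (t=0,i=0, bit5=1)
  nb #..: next=#  (t=0,i=2, bit4=1)
  nb .##: next=#  (t=0,i=11, bit3=1)
  nb .#.: next=.  (t=0,i=1, bit2=0)
  nb ..#: next=#  (t=0,i=8, bit1=1)
  nb ...: next=.  (t=0,i=3, bit0=0)
  bits 01111010 = 122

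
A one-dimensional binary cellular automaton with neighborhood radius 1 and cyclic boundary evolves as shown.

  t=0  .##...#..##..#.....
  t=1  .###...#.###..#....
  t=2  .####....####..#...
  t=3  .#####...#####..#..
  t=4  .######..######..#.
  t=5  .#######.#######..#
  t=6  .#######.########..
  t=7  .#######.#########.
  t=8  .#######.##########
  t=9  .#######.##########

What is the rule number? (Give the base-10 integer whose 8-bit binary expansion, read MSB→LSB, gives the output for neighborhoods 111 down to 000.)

  ###|#  b7=1 t=1,i=2
  ##.|#  b6=1 t=0,i=2
  #.#|.  b5=0 t=1,i=8
  #..|#  b4=1 t=0,i=3
  .##|#  b3=1 t=0,i=1
  .#.|.  b2=0 t=0,i=6
  ..#|.  b1=0 t=0,i=0
  ...|.  b0=0 t=0,i=4
  bits 11011000 = 216

216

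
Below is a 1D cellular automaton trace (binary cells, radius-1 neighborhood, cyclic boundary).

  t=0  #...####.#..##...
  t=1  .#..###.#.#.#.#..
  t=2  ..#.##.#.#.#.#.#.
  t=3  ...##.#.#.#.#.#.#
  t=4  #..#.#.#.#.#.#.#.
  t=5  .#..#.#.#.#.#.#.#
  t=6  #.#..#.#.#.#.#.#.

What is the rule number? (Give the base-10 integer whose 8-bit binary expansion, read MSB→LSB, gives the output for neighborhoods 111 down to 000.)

184

  ### -> #   bit 7 = 1  t=0,i=5
  ##. -> .   bit 6 = 0  t=0,i=7
  #.# -> #   bit 5 = 1  t=0,i=8
  #.. -> #   bit 4 = 1  t=0,i=1
  .## -> #   bit 3 = 1  t=0,i=4
  .#. -> .   bit 2 = 0  t=0,i=0
  ..# -> .   bit 1 = 0  t=0,i=3
  ... -> .   bit 0 = 0  t=0,i=2
  bits 10111000 = 184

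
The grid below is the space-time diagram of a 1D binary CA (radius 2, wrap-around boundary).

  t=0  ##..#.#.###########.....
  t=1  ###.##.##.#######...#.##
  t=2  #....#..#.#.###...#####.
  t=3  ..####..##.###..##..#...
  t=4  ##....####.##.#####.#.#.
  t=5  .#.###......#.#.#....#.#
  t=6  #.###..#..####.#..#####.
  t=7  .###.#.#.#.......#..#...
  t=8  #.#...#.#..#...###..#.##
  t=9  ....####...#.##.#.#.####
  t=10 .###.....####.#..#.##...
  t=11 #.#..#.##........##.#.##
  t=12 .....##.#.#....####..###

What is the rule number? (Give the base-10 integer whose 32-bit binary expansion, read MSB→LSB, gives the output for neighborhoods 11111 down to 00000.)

  [31] ##### => #  t=0,i=10
  [30] ####. => .  t=0,i=17
  [29] ###.# => .  t=1,i=2
  [28] ###.. => .  t=0,i=18
  [27] ##.## => .  t=1,i=3
  [26] ##.#. => .  t=2,i=23
  [25] ##..# => #  t=0,i=2
  [24] ##... => .  t=0,i=19
  [23] #.### => #  t=0,i=8
  [22] #.##. => .  t=1,i=4
  [21] #.#.# => .  t=0,i=6
  [20] #.#.. => .  t=2,i=0
  [19] #..## => #  t=3,i=7
  [18] #..#. => .  t=0,i=3
  [17] #...# => #  t=1,i=18
  [16] #.... => #  t=0,i=20
  [15] .#### => .  t=0,i=9
  [14] .###. => #  t=2,i=13
  [13] .##.# => #  t=1,i=5
  [12] .##.. => #  t=0,i=1
  [11] .#.## => #  t=0,i=7
  [10] .#.#. => #  t=0,i=5
  [9] .#..# => .  t=2,i=6
  [8] .#... => .  t=2,i=1
  [7] ..### => .  t=2,i=18
  [6] ..##. => #  t=0,i=0
  [5] ..#.# => #  t=0,i=4
  [4] ..#.. => #  t=2,i=5
  [3] ...## => #  t=0,i=23
  [2] ...#. => #  t=1,i=19
  [1] ....# => #  t=0,i=22
  [0] ..... => .  t=0,i=21
  bits 10000010100010110111110001111110 = 2190179454

2190179454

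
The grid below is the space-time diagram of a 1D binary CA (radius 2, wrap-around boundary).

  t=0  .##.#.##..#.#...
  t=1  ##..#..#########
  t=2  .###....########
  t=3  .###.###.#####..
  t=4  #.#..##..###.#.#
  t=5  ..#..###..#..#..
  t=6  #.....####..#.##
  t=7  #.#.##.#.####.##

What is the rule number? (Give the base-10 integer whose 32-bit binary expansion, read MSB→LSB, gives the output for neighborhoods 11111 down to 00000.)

  [31] ##### => #  t=1,i=9
  [30] ####. => .  t=1,i=0
  [29] ###.# => .  t=2,i=15
  [28] ###.. => #  t=1,i=1
  [27] ##.## => .  t=2,i=0
  [26] ##.#. => .  t=0,i=3
  [25] ##..# => #  t=0,i=8
  [24] ##... => .  t=2,i=4
  [23] #.### => #  t=2,i=1
  [22] #.##. => .  t=0,i=6
  [21] #.#.# => #  t=0,i=4
  [20] #.#.. => #  t=0,i=12
  [19] #..## => .  t=1,i=6
  [18] #..#. => #  t=0,i=9
  [17] #...# => #  t=3,i=15
  [16] #.... => #  t=0,i=14
  [15] .#### => #  t=1,i=8
  [14] .###. => #  t=2,i=2
  [13] .##.# => .  t=0,i=2
  [12] .##.. => #  t=0,i=7
  [11] .#.## => .  t=0,i=5
  [10] .#.#. => #  t=0,i=11
  [9] .#..# => .  t=1,i=5
  [8] .#... => #  t=0,i=13
  [7] ..### => .  t=1,i=7
  [6] ..##. => #  t=0,i=1
  [5] ..#.# => #  t=0,i=10
  [4] ..#.. => .  t=1,i=4
  [3] ...## => #  t=0,i=0
  [2] ...#. => .  t=5,i=1
  [1] ....# => #  t=0,i=15
  [0] ..... => .  t=6,i=3
  bits 10010010101101111101010101101010 = 2461521258

2461521258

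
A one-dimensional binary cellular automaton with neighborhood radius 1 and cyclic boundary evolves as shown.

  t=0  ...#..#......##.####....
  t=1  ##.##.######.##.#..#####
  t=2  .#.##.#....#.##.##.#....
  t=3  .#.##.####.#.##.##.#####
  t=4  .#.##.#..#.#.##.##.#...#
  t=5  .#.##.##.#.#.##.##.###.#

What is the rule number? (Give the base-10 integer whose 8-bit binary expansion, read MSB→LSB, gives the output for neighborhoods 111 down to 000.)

93

  ###|.  b7=0 t=0,i=17
  ##.|#  b6=1 t=0,i=14
  #.#|.  b5=0 t=0,i=15
  #..|#  b4=1 t=0,i=4
  .##|#  b3=1 t=0,i=13
  .#.|#  b2=1 t=0,i=3
  ..#|.  b1=0 t=0,i=2
  ...|#  b0=1 t=0,i=0
  bits 01011101 = 93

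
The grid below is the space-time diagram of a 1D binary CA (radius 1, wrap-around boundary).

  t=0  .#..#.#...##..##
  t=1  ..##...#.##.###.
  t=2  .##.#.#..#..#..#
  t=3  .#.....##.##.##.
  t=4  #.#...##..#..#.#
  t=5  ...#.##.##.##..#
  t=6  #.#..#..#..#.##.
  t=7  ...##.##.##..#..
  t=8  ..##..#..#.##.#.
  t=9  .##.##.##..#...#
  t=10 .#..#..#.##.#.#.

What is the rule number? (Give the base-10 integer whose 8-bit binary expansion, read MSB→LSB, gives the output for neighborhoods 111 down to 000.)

  nb ###: next=.  (t=1,i=13, bit7=0)
  nb ##.: next=.  (t=0,i=11, bit6=0)
  nb #.#: next=.  (t=0,i=0, bit5=0)
  nb #..: next=#  (t=0,i=2, bit4=1)
  nb .##: next=#  (t=0,i=10, bit3=1)
  nb .#.: next=.  (t=0,i=1, bit2=0)
  nb ..#: next=#  (t=0,i=3, bit1=1)
  nb ...: next=.  (t=0,i=8, bit0=0)
  bits 00011010 = 26

26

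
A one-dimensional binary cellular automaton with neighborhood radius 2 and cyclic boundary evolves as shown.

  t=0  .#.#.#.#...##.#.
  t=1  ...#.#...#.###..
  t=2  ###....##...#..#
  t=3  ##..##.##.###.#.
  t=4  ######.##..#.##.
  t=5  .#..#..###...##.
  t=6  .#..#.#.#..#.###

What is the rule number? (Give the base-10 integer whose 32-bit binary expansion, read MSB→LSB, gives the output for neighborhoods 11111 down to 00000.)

1181478999

  ##### -> .   bit 31 = 0  t=4,i=2
  ####. -> #   bit 30 = 1  t=2,i=1
  ###.# -> .   bit 29 = 0  t=3,i=12
  ###.. -> .   bit 28 = 0  t=1,i=13
  ##.## -> .   bit 27 = 0  t=3,i=6
  ##.#. -> #   bit 26 = 1  t=0,i=13
  ##..# -> #   bit 25 = 1  t=3,i=2
  ##... -> .   bit 24 = 0  t=1,i=14
  #.### -> .   bit 23 = 0  t=1,i=11
  #.##. -> #   bit 22 = 1  t=3,i=0
  #.#.# -> #   bit 21 = 1  t=0,i=3
  #.#.. -> .   bit 20 = 0  t=0,i=7
  #..## -> #   bit 19 = 1  t=2,i=14
  #..#. -> .   bit 18 = 0  t=0,i=0
  #...# -> #   bit 17 = 1  t=0,i=9
  #.... -> #   bit 16 = 1  t=1,i=15
  .#### -> #   bit 15 = 1  t=2,i=0
  .###. -> #   bit 14 = 1  t=1,i=12
  .##.# -> #   bit 13 = 1  t=0,i=12
  .##.. -> #   bit 12 = 1  t=2,i=8
  .#.## -> .   bit 11 = 0  t=1,i=10
  .#.#. -> .   bit 10 = 0  t=0,i=2
  .#..# -> .   bit 9 = 0  t=0,i=15
  .#... -> .   bit 8 = 0  t=0,i=8
  ..### -> .   bit 7 = 0  t=2,i=15
  ..##. -> #   bit 6 = 1  t=0,i=11
  ..#.# -> .   bit 5 = 0  t=0,i=1
  ..#.. -> #   bit 4 = 1  t=2,i=12
  ...## -> .   bit 3 = 0  t=0,i=10
  ...#. -> #   bit 2 = 1  t=1,i=2
  ....# -> #   bit 1 = 1  t=1,i=1
  ..... -> #   bit 0 = 1  t=1,i=0
  bits 01000110011010111111000001010111 = 1181478999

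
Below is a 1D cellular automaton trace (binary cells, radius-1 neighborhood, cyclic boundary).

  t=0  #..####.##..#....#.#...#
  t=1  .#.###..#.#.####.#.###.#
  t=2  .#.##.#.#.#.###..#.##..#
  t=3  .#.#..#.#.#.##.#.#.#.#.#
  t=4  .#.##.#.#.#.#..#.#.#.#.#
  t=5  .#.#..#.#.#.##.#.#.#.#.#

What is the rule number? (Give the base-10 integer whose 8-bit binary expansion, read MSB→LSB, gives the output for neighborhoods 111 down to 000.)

  nb ###: next=#  (t=0,i=4, bit7=1)
  nb ##.: next=.  (t=0,i=0, bit6=0)
  nb #.#: next=.  (t=0,i=7, bit5=0)
  nb #..: next=#  (t=0,i=1, bit4=1)
  nb .##: next=#  (t=0,i=3, bit3=1)
  nb .#.: next=#  (t=0,i=12, bit2=1)
  nb ..#: next=.  (t=0,i=2, bit1=0)
  nb ...: next=#  (t=0,i=14, bit0=1)
  bits 10011101 = 157

157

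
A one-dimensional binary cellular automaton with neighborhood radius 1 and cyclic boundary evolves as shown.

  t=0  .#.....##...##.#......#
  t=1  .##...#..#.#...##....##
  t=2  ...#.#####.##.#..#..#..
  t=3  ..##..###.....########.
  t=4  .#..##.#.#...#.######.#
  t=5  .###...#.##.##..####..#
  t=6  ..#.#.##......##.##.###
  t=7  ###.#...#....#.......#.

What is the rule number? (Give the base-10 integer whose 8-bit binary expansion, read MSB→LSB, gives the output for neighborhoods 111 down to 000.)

  nb ###: next=#  (t=2,i=6, bit7=1)
  nb ##.: next=.  (t=0,i=8, bit6=0)
  nb #.#: next=.  (t=0,i=0, bit5=0)
  nb #..: next=#  (t=0,i=2, bit4=1)
  nb .##: next=.  (t=0,i=7, bit3=0)
  nb .#.: next=#  (t=0,i=1, bit2=1)
  nb ..#: next=#  (t=0,i=6, bit1=1)
  nb ...: next=.  (t=0,i=3, bit0=0)
  bits 10010110 = 150

150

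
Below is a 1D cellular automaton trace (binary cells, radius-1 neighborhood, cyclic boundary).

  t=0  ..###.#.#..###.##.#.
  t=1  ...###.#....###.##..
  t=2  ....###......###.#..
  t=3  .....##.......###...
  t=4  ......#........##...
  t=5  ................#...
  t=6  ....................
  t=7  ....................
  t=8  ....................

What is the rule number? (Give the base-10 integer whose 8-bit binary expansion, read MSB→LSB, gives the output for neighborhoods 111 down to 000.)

224

  [7] ### => #  t=0,i=3
  [6] ##. => #  t=0,i=4
  [5] #.# => #  t=0,i=5
  [4] #.. => .  t=0,i=9
  [3] .## => .  t=0,i=2
  [2] .#. => .  t=0,i=6
  [1] ..# => .  t=0,i=1
  [0] ... => .  t=0,i=0
  bits 11100000 = 224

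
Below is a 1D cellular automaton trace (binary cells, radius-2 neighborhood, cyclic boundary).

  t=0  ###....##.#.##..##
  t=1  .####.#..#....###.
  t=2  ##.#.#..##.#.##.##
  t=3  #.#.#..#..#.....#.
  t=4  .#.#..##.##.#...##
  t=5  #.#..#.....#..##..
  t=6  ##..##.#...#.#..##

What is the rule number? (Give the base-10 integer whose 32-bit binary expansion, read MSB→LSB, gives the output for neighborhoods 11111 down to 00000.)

  nb #####: next=.  (t=0,i=0, bit31=0)
  nb ####.: next=#  (t=0,i=1, bit30=1)
  nb ###.#: next=.  (t=1,i=4, bit29=0)
  nb ###..: next=#  (t=0,i=2, bit28=1)
  nb ##.##: next=.  (t=2,i=15, bit27=0)
  nb ##.#.: next=#  (t=0,i=9, bit26=1)
  nb ##..#: next=#  (t=0,i=14, bit25=1)
  nb ##...: next=#  (t=0,i=3, bit24=1)
  nb #.###: next=#  (t=2,i=16, bit23=1)
  nb #.##.: next=.  (t=0,i=12, bit22=0)
  nb #.#.#: next=.  (t=0,i=10, bit21=0)
  nb #.#..: next=.  (t=1,i=6, bit20=0)
  nb #..##: next=#  (t=0,i=15, bit19=1)
  nb #..#.: next=#  (t=1,i=8, bit18=1)
  nb #...#: next=#  (t=4,i=14, bit17=1)
  nb #....: next=#  (t=0,i=4, bit16=1)
  nb .####: next=.  (t=0,i=17, bit15=0)
  nb .###.: next=.  (t=1,i=15, bit14=0)
  nb .##.#: next=.  (t=0,i=8, bit13=0)
  nb .##..: next=.  (t=0,i=13, bit12=0)
  nb .#.##: next=.  (t=0,i=11, bit11=0)
  nb .#.#.: next=#  (t=2,i=4, bit10=1)
  nb .#..#: next=.  (t=1,i=7, bit9=0)
  nb .#...: next=.  (t=1,i=10, bit8=0)
  nb ..###: next=#  (t=0,i=16, bit7=1)
  nb ..##.: next=.  (t=0,i=7, bit6=0)
  nb ..#.#: next=#  (t=3,i=16, bit5=1)
  nb ..#..: next=#  (t=1,i=9, bit4=1)
  nb ...##: next=#  (t=0,i=6, bit3=1)
  nb ...#.: next=.  (t=3,i=15, bit2=0)
  nb ....#: next=.  (t=0,i=5, bit1=0)
  nb .....: next=.  (t=3,i=13, bit0=0)
  bits 01010111100011110000010010111000 = 1468990648

1468990648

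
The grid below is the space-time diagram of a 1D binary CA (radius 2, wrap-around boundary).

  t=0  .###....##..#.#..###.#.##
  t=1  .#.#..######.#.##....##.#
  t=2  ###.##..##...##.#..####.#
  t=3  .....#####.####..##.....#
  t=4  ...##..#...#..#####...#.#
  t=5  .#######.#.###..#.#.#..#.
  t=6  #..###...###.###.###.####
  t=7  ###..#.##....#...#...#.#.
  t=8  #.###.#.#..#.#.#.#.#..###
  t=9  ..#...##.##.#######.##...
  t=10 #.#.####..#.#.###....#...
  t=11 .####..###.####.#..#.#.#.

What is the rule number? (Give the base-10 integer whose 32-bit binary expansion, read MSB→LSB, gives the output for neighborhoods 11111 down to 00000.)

2460892762

  #####|#  b31=1 t=1,i=8
  ####.|.  b30=0 t=1,i=10
  ###.#|.  b29=0 t=0,i=19
  ###..|#  b28=1 t=0,i=3
  ##.##|.  b27=0 t=0,i=0
  ##.#.|.  b26=0 t=0,i=20
  ##..#|#  b25=1 t=0,i=10
  ##...|.  b24=0 t=0,i=4
  #.###|#  b23=1 t=0,i=1
  #.##.|.  b22=0 t=0,i=23
  #.#.#|#  b21=1 t=0,i=21
  #.#..|.  b20=0 t=0,i=14
  #..##|#  b19=1 t=0,i=16
  #..#.|#  b18=1 t=0,i=11
  #...#|#  b17=1 t=2,i=11
  #....|.  b16=0 t=0,i=5
  .####|.  b15=0 t=1,i=7
  .###.|.  b14=0 t=0,i=2
  .##.#|#  b13=1 t=0,i=24
  .##..|#  b12=1 t=0,i=9
  .#.##|#  b11=1 t=0,i=22
  .#.#.|#  b10=1 t=0,i=13
  .#..#|#  b9=1 t=0,i=15
  .#...|.  b8=0 t=3,i=0
  ..###|.  b7=0 t=0,i=17
  ..##.|#  b6=1 t=0,i=8
  ..#.#|.  b5=0 t=0,i=12
  ..#..|#  b4=1 t=3,i=24
  ...##|#  b3=1 t=0,i=7
  ...#.|.  b2=0 t=3,i=23
  ....#|#  b1=1 t=0,i=6
  .....|.  b0=0 t=3,i=2
  bits 10010010101011100011111001011010 = 2460892762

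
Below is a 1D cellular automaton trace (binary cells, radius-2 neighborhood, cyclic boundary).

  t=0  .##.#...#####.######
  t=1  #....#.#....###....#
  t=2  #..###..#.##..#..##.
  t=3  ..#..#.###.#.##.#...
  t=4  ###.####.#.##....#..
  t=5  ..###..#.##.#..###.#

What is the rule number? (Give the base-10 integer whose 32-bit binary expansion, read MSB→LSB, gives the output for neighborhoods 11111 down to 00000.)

  [31] ##### => .  t=0,i=10
  [30] ####. => .  t=0,i=11
  [29] ###.# => #  t=0,i=12
  [28] ###.. => #  t=1,i=14
  [27] ##.## => #  t=0,i=0
  [26] ##.#. => .  t=0,i=3
  [25] ##..# => .  t=2,i=6
  [24] ##... => .  t=1,i=1
  [23] #.### => #  t=0,i=14
  [22] #.##. => .  t=0,i=1
  [21] #.#.# => #  t=3,i=11
  [20] #.#.. => .  t=0,i=4
  [19] #..## => #  t=2,i=2
  [18] #..#. => #  t=2,i=7
  [17] #...# => .  t=0,i=6
  [16] #.... => .  t=1,i=2
  [15] .#### => .  t=0,i=9
  [14] .###. => .  t=1,i=13
  [13] .##.# => .  t=0,i=2
  [12] .##.. => #  t=1,i=0
  [11] .#.## => #  t=2,i=9
  [10] .#.#. => .  t=1,i=6
  [9] .#..# => .  t=2,i=1
  [8] .#... => #  t=0,i=5
  [7] ..### => .  t=0,i=8
  [6] ..##. => .  t=1,i=19
  [5] ..#.# => #  t=1,i=5
  [4] ..#.. => #  t=2,i=14
  [3] ...## => #  t=0,i=7
  [2] ...#. => #  t=1,i=4
  [1] ....# => #  t=1,i=3
  [0] ..... => .  t=3,i=19
  bits 00111000101011000001100100111110 = 950802750

950802750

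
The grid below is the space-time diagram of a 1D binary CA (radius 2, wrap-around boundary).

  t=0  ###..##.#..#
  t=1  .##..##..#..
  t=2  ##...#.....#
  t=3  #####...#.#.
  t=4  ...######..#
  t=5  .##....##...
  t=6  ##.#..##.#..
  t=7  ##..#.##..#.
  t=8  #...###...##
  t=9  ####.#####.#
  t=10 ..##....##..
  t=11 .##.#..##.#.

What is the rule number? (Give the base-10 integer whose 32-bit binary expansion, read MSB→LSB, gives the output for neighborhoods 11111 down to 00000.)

  [31] ##### => .  t=3,i=2
  [30] ####. => #  t=0,i=1
  [29] ###.# => #  t=9,i=3
  [28] ###.. => #  t=0,i=2
  [27] ##.## => .  t=9,i=4
  [26] ##.#. => .  t=0,i=7
  [25] ##..# => .  t=0,i=3
  [24] ##... => #  t=2,i=2
  [23] #.### => .  t=3,i=0
  [22] #.##. => #  t=7,i=0
  [21] #.#.# => .  t=3,i=10
  [20] #.#.. => .  t=0,i=8
  [19] #..## => .  t=0,i=4
  [18] #..#. => .  t=1,i=8
  [17] #...# => #  t=1,i=11
  [16] #.... => .  t=2,i=7
  [15] .#### => .  t=0,i=0
  [14] .###. => #  t=2,i=0
  [13] .##.# => #  t=0,i=6
  [12] .##.. => .  t=1,i=2
  [11] .#.## => #  t=3,i=11
  [10] .#.#. => .  t=3,i=9
  [9] .#..# => #  t=0,i=9
  [8] .#... => .  t=1,i=10
  [7] ..### => .  t=0,i=11
  [6] ..##. => #  t=0,i=5
  [5] ..#.# => #  t=3,i=8
  [4] ..#.. => .  t=1,i=9
  [3] ...## => #  t=1,i=0
  [2] ...#. => #  t=2,i=4
  [1] ....# => .  t=2,i=9
  [0] ..... => #  t=2,i=8
  bits 01110001010000100110101001101101 = 1900178029

1900178029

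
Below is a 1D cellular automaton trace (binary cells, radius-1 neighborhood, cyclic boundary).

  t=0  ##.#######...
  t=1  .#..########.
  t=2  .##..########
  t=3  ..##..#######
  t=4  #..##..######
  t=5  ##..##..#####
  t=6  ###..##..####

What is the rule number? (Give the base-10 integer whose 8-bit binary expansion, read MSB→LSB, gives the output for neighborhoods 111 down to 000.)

  ###|#  b7=1 t=0,i=4
  ##.|#  b6=1 t=0,i=1
  #.#|.  b5=0 t=0,i=2
  #..|#  b4=1 t=0,i=10
  .##|.  b3=0 t=0,i=0
  .#.|#  b2=1 t=1,i=1
  ..#|.  b1=0 t=0,i=12
  ...|#  b0=1 t=0,i=11
  bits 11010101 = 213

213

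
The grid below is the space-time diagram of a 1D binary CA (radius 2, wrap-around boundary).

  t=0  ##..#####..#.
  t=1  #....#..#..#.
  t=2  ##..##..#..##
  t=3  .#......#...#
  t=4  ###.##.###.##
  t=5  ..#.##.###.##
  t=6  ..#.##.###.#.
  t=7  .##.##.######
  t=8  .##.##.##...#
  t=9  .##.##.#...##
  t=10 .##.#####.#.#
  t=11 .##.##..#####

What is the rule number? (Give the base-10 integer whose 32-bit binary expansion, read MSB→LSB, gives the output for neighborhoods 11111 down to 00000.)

  [31] ##### => .  t=0,i=6
  [30] ####. => .  t=0,i=7
  [29] ###.# => #  t=4,i=2
  [28] ###.. => #  t=0,i=8
  [27] ##.## => .  t=4,i=3
  [26] ##.#. => #  t=6,i=10
  [25] ##..# => .  t=0,i=2
  [24] ##... => .  t=8,i=9
  [23] #.### => #  t=4,i=7
  [22] #.##. => #  t=0,i=0
  [21] #.#.# => #  t=10,i=10
  [20] #.#.. => #  t=1,i=0
  [19] #..## => .  t=0,i=3
  [18] #..#. => .  t=0,i=10
  [17] #...# => .  t=3,i=10
  [16] #.... => .  t=1,i=2
  [15] .#### => #  t=0,i=5
  [14] .###. => #  t=4,i=8
  [13] .##.# => #  t=4,i=5
  [12] .##.. => .  t=0,i=1
  [11] .#.## => .  t=0,i=12
  [10] .#.#. => #  t=1,i=12
  [9] .#..# => .  t=1,i=6
  [8] .#... => #  t=1,i=1
  [7] ..### => .  t=0,i=4
  [6] ..##. => .  t=2,i=4
  [5] ..#.# => #  t=0,i=11
  [4] ..#.. => #  t=1,i=5
  [3] ...## => #  t=9,i=10
  [2] ...#. => #  t=1,i=4
  [1] ....# => .  t=1,i=3
  [0] ..... => #  t=3,i=4
  bits 00110100111100001110010100111101 = 888202557

888202557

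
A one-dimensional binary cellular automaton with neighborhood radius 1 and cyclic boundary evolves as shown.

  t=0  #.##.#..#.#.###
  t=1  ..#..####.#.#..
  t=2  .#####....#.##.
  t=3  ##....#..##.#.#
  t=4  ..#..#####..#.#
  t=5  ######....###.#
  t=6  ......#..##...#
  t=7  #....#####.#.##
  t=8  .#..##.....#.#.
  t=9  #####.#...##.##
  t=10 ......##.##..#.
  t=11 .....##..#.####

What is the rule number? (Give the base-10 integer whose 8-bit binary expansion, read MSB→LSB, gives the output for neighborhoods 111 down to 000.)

  ###|.  b7=0 t=0,i=13
  ##.|.  b6=0 t=0,i=0
  #.#|.  b5=0 t=0,i=1
  #..|#  b4=1 t=0,i=6
  .##|#  b3=1 t=0,i=2
  .#.|#  b2=1 t=0,i=5
  ..#|#  b1=1 t=0,i=7
  ...|.  b0=0 t=1,i=0
  bits 00011110 = 30

30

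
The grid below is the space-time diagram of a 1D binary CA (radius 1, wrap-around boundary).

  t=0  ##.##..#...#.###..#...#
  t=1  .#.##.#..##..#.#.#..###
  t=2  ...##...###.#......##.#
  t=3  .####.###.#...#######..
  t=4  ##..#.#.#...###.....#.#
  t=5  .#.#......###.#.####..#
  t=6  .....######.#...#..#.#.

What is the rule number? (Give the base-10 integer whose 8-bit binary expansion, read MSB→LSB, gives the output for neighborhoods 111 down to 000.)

75

  ###|.  b7=0 t=0,i=0
  ##.|#  b6=1 t=0,i=1
  #.#|.  b5=0 t=0,i=2
  #..|.  b4=0 t=0,i=5
  .##|#  b3=1 t=0,i=3
  .#.|.  b2=0 t=0,i=7
  ..#|#  b1=1 t=0,i=6
  ...|#  b0=1 t=0,i=9
  bits 01001011 = 75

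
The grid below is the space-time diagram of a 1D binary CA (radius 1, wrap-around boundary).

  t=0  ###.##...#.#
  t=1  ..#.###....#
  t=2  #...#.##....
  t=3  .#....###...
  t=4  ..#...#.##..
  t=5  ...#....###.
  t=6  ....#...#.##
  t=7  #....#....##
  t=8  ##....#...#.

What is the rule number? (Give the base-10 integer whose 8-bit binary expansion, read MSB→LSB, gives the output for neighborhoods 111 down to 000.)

88

  ### -> .   bit 7 = 0  t=0,i=0
  ##. -> #   bit 6 = 1  t=0,i=2
  #.# -> .   bit 5 = 0  t=0,i=3
  #.. -> #   bit 4 = 1  t=0,i=6
  .## -> #   bit 3 = 1  t=0,i=4
  .#. -> .   bit 2 = 0  t=0,i=9
  ..# -> .   bit 1 = 0  t=0,i=8
  ... -> .   bit 0 = 0  t=0,i=7
  bits 01011000 = 88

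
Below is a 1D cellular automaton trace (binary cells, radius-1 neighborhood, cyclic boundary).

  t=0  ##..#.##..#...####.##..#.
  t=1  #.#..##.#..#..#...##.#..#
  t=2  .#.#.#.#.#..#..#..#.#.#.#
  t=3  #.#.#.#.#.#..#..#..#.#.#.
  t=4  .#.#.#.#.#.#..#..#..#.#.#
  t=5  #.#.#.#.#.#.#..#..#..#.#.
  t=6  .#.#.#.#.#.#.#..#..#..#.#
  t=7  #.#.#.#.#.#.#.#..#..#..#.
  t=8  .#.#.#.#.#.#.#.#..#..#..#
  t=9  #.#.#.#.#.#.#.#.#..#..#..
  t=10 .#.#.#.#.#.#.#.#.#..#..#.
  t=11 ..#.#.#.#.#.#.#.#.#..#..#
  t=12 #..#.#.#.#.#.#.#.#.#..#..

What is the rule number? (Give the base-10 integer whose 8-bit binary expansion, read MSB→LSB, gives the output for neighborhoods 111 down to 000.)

  [7] ### => .  t=0,i=15
  [6] ##. => .  t=0,i=1
  [5] #.# => #  t=0,i=5
  [4] #.. => #  t=0,i=2
  [3] .## => #  t=0,i=0
  [2] .#. => .  t=0,i=4
  [1] ..# => .  t=0,i=3
  [0] ... => .  t=0,i=12
  bits 00111000 = 56

56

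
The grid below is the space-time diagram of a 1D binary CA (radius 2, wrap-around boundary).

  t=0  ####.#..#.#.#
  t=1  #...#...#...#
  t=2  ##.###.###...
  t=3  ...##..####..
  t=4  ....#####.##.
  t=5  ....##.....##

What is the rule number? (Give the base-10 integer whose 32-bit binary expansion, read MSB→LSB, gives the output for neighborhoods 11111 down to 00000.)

394842548

  [31] ##### => .  t=0,i=1
  [30] ####. => .  t=0,i=2
  [29] ###.# => .  t=0,i=3
  [28] ###.. => #  t=2,i=9
  [27] ##.## => .  t=2,i=2
  [26] ##.#. => #  t=0,i=4
  [25] ##..# => #  t=3,i=5
  [24] ##... => #  t=1,i=1
  [23] #.### => #  t=0,i=12
  [22] #.##. => .  t=4,i=10
  [21] #.#.# => .  t=0,i=10
  [20] #.#.. => .  t=0,i=5
  [19] #..## => #  t=3,i=6
  [18] #..#. => .  t=0,i=7
  [17] #...# => .  t=1,i=2
  [16] #.... => .  t=3,i=12
  [15] .#### => #  t=0,i=0
  [14] .###. => #  t=2,i=4
  [13] .##.# => .  t=2,i=1
  [12] .##.. => #  t=1,i=0
  [11] .#.## => .  t=0,i=11
  [10] .#.#. => .  t=0,i=9
  [9] .#..# => .  t=0,i=6
  [8] .#... => #  t=1,i=5
  [7] ..### => #  t=3,i=7
  [6] ..##. => .  t=1,i=12
  [5] ..#.# => #  t=0,i=8
  [4] ..#.. => #  t=1,i=4
  [3] ...## => .  t=1,i=11
  [2] ...#. => #  t=1,i=3
  [1] ....# => .  t=3,i=1
  [0] ..... => .  t=3,i=0
  bits 00010111100010001101000110110100 = 394842548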